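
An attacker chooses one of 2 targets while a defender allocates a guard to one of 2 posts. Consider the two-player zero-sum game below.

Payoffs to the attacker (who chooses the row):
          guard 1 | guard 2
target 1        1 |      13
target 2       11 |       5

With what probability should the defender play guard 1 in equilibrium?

Row minima are 1 and 5, so the attacker's maximin is 5; column maxima are 11 and 13, so the defender's minimax is 11. These differ, so the equilibrium is in mixed strategies.
Let the defender play guard 1 with probability q. The attacker is indifferent when q + 13(1−q) = 11q + 5(1−q), giving q = 4/9.

4/9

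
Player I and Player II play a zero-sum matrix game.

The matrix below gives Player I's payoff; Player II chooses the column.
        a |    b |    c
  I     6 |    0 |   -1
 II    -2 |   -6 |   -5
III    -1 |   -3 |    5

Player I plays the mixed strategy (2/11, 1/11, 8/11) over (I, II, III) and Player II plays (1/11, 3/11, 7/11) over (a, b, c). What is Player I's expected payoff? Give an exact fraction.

13/11

Against (1/11, 3/11, 7/11), each row's expected payoff is I: -1/11; II: -5; III: 25/11.
Taking the (2/11, 1/11, 8/11)-weighted average: (2/11)·(-1/11) + (1/11)·(-5) + (8/11)·(25/11) = 13/11.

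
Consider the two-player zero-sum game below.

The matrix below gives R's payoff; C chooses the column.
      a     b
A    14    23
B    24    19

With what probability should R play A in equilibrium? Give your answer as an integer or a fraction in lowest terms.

Row minima are 14 and 19, so R's maximin is 19; column maxima are 24 and 23, so C's minimax is 23. These differ, so the equilibrium is in mixed strategies.
Let R play A with probability p. C is indifferent when 14p + 24(1−p) = 23p + 19(1−p), giving p = 5/14.

5/14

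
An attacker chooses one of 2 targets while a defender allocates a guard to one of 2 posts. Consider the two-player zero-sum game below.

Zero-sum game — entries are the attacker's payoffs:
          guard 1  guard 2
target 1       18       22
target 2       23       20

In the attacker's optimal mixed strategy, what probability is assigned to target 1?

Row minima are 18 and 20, so the attacker's maximin is 20; column maxima are 23 and 22, so the defender's minimax is 22. These differ, so the equilibrium is in mixed strategies.
Let the attacker play target 1 with probability p. The defender is indifferent when 18p + 23(1−p) = 22p + 20(1−p), giving p = 3/7.

3/7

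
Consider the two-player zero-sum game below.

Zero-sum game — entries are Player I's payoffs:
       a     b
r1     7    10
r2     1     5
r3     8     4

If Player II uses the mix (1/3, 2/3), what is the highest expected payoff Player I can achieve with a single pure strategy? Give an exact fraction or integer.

9

r1: (7)·(1/3) + (10)·(2/3) = 9.
r2: (1)·(1/3) + (5)·(2/3) = 11/3.
r3: (8)·(1/3) + (4)·(2/3) = 16/3.
The best pure response is r1 with expected payoff 9.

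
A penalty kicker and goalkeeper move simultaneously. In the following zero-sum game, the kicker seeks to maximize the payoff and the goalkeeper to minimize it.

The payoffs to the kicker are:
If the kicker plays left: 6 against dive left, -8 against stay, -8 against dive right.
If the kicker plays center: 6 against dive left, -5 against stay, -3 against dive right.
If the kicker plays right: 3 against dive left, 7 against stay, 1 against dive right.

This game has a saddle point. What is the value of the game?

1

Row minima: -8, -5, 1 → the kicker's maximin is 1.
Column maxima: 6, 7, 1 → the goalkeeper's minimax is 1.
They coincide at (right, dive right), so the value is 1.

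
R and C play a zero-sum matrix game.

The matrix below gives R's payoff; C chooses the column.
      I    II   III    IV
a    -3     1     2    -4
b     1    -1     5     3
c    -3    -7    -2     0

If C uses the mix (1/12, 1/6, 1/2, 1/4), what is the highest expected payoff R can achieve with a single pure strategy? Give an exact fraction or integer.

19/6

a: (-3)·(1/12) + (1)·(1/6) + (2)·(1/2) + (-4)·(1/4) = -1/12.
b: (1)·(1/12) + (-1)·(1/6) + (5)·(1/2) + (3)·(1/4) = 19/6.
c: (-3)·(1/12) + (-7)·(1/6) + (-2)·(1/2) + (0)·(1/4) = -29/12.
The best pure response is b with expected payoff 19/6.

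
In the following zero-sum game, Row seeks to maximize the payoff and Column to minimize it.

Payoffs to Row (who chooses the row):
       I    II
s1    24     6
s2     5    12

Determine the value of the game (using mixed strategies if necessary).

258/25

Row minima are 6 and 5, so Row's maximin is 6; column maxima are 24 and 12, so Column's minimax is 12. These differ, so the equilibrium is in mixed strategies.
Let Row play s1 with probability p. Column is indifferent when 24p + 5(1−p) = 6p + 12(1−p), giving p = 7/25.
Let Column play I with probability q. Row is indifferent when 24q + 6(1−q) = 5q + 12(1−q), giving q = 6/25.
The value is 24·(6/25) + (6)·(19/25) = 258/25.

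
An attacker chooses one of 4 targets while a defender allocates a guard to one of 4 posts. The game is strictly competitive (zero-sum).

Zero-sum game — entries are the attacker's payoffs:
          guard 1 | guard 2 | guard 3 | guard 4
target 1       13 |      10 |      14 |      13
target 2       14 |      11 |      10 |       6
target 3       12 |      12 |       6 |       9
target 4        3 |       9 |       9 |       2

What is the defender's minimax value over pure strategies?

12

The worst case (largest entry) in each column is guard 1: 14, guard 2: 12, guard 3: 14, guard 4: 13.
The best (smallest) of these is 12.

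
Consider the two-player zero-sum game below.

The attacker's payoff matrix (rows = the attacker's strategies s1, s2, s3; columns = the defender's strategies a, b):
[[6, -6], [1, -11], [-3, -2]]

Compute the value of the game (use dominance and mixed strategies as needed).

Row s2 is strictly dominated by row s1, so the attacker never plays it.
The remaining 2×2 game on (s1, s3) × (a, b) has no saddle point. Let the attacker play s1 with probability p; indifference gives 6p − 3(1−p) = −6p − 2(1−p), so p = 1/13.
Similarly the defender's optimal q on a is 4/13, and the value is 6·(4/13) + (-6)·(9/13) = -30/13.

-30/13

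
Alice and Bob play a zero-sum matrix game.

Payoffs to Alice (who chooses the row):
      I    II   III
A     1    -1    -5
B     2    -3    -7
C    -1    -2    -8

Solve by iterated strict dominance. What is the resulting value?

-5

Row C is strictly dominated by row A (1>-1, -1>-2, -5>-8); eliminate C.
Column I is strictly dominated by II for Bob (-1<1, -3<2); eliminate I.
Row B is strictly dominated by row A (-1>-3, -5>-7); eliminate B.
Column II is strictly dominated by III for Bob (-5<-1); eliminate II.
Only (A, III) remains, with payoff -5.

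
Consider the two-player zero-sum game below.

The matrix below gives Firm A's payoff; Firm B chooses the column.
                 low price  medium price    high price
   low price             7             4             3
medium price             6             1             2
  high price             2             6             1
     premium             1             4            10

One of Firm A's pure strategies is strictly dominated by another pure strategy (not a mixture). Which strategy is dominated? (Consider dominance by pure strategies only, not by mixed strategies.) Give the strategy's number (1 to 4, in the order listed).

Compare medium price with low price: 7 > 6, 4 > 1, 3 > 2.
So low price strictly dominates medium price for Firm A; medium price is strictly dominated.

2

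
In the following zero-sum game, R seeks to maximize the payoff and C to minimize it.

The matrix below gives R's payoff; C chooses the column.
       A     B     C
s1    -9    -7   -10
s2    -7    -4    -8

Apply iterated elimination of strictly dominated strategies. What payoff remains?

-8

Column A is strictly dominated by C for C (-10<-9, -8<-7); eliminate A.
Column B is strictly dominated by C for C (-10<-7, -8<-4); eliminate B.
Row s1 is strictly dominated by row s2 (-8>-10); eliminate s1.
Only (s2, C) remains, with payoff -8.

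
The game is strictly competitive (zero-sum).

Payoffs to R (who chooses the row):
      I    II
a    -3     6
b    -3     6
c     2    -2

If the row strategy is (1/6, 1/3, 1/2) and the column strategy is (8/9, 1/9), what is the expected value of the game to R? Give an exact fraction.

Against (8/9, 1/9), each row's expected payoff is a: -2; b: -2; c: 14/9.
Taking the (1/6, 1/3, 1/2)-weighted average: (1/6)·(-2) + (1/3)·(-2) + (1/2)·(14/9) = -2/9.

-2/9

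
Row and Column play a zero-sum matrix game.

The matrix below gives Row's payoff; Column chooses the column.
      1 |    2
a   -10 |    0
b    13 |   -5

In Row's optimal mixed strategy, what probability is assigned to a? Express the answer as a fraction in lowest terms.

9/14

Row minima are -10 and -5, so Row's maximin is -5; column maxima are 13 and 0, so Column's minimax is 0. These differ, so the equilibrium is in mixed strategies.
Let Row play a with probability p. Column is indifferent when −10p + 13(1−p) = −5(1−p), giving p = 9/14.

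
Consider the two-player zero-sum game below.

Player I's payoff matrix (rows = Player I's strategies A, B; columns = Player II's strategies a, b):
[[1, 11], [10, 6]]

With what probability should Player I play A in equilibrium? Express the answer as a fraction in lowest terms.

2/7

Row minima are 1 and 6, so Player I's maximin is 6; column maxima are 10 and 11, so Player II's minimax is 10. These differ, so the equilibrium is in mixed strategies.
Let Player I play A with probability p. Player II is indifferent when p + 10(1−p) = 11p + 6(1−p), giving p = 2/7.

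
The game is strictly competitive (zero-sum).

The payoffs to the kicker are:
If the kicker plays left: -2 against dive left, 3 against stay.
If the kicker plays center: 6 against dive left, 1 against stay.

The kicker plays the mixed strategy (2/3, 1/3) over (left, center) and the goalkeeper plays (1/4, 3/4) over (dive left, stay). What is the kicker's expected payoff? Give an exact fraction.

Against (1/4, 3/4), each row's expected payoff is left: 7/4; center: 9/4.
Taking the (2/3, 1/3)-weighted average: (2/3)·(7/4) + (1/3)·(9/4) = 23/12.

23/12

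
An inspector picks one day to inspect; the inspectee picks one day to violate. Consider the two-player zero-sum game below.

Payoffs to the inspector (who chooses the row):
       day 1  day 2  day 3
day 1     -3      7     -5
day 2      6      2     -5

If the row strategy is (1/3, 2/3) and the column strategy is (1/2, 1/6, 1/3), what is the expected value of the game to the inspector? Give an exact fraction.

Against (1/2, 1/6, 1/3), each row's expected payoff is day 1: -2; day 2: 5/3.
Taking the (1/3, 2/3)-weighted average: (1/3)·(-2) + (2/3)·(5/3) = 4/9.

4/9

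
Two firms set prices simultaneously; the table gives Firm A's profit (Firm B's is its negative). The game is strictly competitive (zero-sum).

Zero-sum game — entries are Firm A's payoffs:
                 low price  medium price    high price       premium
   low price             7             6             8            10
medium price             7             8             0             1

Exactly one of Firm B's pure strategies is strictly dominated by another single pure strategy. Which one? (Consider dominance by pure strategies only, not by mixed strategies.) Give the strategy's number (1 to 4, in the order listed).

Firm B prefers columns that give Firm A less. Compare premium with high price: 8 < 10, 0 < 1.
So high price strictly dominates premium for Firm B; premium is strictly dominated.

4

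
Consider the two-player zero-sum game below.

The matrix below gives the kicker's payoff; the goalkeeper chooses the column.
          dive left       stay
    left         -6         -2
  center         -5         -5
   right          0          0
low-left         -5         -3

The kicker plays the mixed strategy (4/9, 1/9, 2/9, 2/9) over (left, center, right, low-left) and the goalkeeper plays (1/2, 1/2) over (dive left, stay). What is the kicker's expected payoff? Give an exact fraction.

Against (1/2, 1/2), each row's expected payoff is left: -4; center: -5; right: 0; low-left: -4.
Taking the (4/9, 1/9, 2/9, 2/9)-weighted average: (4/9)·(-4) + (1/9)·(-5) + (2/9)·(0) + (2/9)·(-4) = -29/9.

-29/9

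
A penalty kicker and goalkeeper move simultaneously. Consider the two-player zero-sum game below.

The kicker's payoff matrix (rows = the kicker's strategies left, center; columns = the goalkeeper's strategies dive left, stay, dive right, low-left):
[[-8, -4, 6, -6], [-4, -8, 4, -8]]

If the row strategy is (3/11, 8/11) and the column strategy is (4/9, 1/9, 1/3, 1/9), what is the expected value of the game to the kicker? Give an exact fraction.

-232/99

Against (4/9, 1/9, 1/3, 1/9), each row's expected payoff is left: -8/3; center: -20/9.
Taking the (3/11, 8/11)-weighted average: (3/11)·(-8/3) + (8/11)·(-20/9) = -232/99.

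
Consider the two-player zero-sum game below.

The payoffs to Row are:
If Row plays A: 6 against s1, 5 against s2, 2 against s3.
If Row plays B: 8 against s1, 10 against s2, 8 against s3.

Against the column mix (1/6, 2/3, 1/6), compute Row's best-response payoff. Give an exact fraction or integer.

28/3

A: (6)·(1/6) + (5)·(2/3) + (2)·(1/6) = 14/3.
B: (8)·(1/6) + (10)·(2/3) + (8)·(1/6) = 28/3.
The best pure response is B with expected payoff 28/3.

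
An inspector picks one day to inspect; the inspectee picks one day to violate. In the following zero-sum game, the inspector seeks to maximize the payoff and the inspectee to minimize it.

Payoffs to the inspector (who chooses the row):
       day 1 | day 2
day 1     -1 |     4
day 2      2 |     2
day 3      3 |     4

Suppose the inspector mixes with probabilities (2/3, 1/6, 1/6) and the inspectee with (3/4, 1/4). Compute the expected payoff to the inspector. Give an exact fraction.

25/24

Against (3/4, 1/4), each row's expected payoff is day 1: 1/4; day 2: 2; day 3: 13/4.
Taking the (2/3, 1/6, 1/6)-weighted average: (2/3)·(1/4) + (1/6)·(2) + (1/6)·(13/4) = 25/24.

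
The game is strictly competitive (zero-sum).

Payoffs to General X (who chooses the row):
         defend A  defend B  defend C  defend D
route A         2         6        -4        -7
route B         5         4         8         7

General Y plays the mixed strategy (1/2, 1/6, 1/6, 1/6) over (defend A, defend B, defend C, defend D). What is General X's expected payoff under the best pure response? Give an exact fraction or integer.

route A: (2)·(1/2) + (6)·(1/6) + (-4)·(1/6) + (-7)·(1/6) = 1/6.
route B: (5)·(1/2) + (4)·(1/6) + (8)·(1/6) + (7)·(1/6) = 17/3.
The best pure response is route B with expected payoff 17/3.

17/3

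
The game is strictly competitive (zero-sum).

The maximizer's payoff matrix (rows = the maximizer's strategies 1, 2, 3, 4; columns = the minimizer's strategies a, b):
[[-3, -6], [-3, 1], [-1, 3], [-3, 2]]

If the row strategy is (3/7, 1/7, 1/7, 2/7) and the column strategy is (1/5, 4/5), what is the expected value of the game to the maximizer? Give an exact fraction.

Against (1/5, 4/5), each row's expected payoff is 1: -27/5; 2: 1/5; 3: 11/5; 4: 1.
Taking the (3/7, 1/7, 1/7, 2/7)-weighted average: (3/7)·(-27/5) + (1/7)·(1/5) + (1/7)·(11/5) + (2/7)·(1) = -59/35.

-59/35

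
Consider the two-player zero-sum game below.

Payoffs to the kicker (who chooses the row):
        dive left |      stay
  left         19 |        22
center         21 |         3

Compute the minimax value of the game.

Row minima are 19 and 3, so the kicker's maximin is 19; column maxima are 21 and 22, so the goalkeeper's minimax is 21. These differ, so the equilibrium is in mixed strategies.
Let the kicker play left with probability p. The goalkeeper is indifferent when 19p + 21(1−p) = 22p + 3(1−p), giving p = 6/7.
Let the goalkeeper play dive left with probability q. The kicker is indifferent when 19q + 22(1−q) = 21q + 3(1−q), giving q = 19/21.
The value is 19·(19/21) + (22)·(2/21) = 135/7.

135/7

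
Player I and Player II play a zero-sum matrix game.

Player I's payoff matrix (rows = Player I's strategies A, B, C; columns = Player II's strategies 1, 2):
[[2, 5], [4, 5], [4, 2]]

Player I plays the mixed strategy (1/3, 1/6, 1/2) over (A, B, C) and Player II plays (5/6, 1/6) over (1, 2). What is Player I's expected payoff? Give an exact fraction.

Against (5/6, 1/6), each row's expected payoff is A: 5/2; B: 25/6; C: 11/3.
Taking the (1/3, 1/6, 1/2)-weighted average: (1/3)·(5/2) + (1/6)·(25/6) + (1/2)·(11/3) = 121/36.

121/36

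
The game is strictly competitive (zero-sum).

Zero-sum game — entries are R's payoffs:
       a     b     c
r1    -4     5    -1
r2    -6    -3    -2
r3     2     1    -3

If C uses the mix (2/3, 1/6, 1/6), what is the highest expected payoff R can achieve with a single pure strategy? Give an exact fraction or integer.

r1: (-4)·(2/3) + (5)·(1/6) + (-1)·(1/6) = -2.
r2: (-6)·(2/3) + (-3)·(1/6) + (-2)·(1/6) = -29/6.
r3: (2)·(2/3) + (1)·(1/6) + (-3)·(1/6) = 1.
The best pure response is r3 with expected payoff 1.

1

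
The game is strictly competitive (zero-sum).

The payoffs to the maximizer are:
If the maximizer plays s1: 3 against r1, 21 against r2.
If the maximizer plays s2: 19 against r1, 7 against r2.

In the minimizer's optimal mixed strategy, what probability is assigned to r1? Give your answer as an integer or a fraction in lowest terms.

Row minima are 3 and 7, so the maximizer's maximin is 7; column maxima are 19 and 21, so the minimizer's minimax is 19. These differ, so the equilibrium is in mixed strategies.
Let the minimizer play r1 with probability q. The maximizer is indifferent when 3q + 21(1−q) = 19q + 7(1−q), giving q = 7/15.

7/15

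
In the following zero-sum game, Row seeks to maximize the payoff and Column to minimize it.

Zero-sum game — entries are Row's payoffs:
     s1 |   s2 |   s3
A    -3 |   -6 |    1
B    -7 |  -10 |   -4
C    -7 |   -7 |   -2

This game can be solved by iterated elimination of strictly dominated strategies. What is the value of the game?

-6

Row B is strictly dominated by row A (-3>-7, -6>-10, 1>-4); eliminate B.
Column s3 is strictly dominated by s1 for Column (-3<1, -7<-2); eliminate s3.
Row C is strictly dominated by row A (-3>-7, -6>-7); eliminate C.
Column s1 is strictly dominated by s2 for Column (-6<-3); eliminate s1.
Only (A, s2) remains, with payoff -6.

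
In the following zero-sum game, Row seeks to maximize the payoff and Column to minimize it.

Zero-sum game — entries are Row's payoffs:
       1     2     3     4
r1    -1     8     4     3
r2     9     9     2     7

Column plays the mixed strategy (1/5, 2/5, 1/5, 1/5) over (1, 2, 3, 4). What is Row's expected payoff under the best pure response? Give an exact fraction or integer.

36/5

r1: (-1)·(1/5) + (8)·(2/5) + (4)·(1/5) + (3)·(1/5) = 22/5.
r2: (9)·(1/5) + (9)·(2/5) + (2)·(1/5) + (7)·(1/5) = 36/5.
The best pure response is r2 with expected payoff 36/5.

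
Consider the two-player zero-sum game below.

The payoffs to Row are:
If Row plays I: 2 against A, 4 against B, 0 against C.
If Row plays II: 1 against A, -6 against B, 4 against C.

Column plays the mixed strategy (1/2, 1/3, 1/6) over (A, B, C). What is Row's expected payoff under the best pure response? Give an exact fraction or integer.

I: (2)·(1/2) + (4)·(1/3) + (0)·(1/6) = 7/3.
II: (1)·(1/2) + (-6)·(1/3) + (4)·(1/6) = -5/6.
The best pure response is I with expected payoff 7/3.

7/3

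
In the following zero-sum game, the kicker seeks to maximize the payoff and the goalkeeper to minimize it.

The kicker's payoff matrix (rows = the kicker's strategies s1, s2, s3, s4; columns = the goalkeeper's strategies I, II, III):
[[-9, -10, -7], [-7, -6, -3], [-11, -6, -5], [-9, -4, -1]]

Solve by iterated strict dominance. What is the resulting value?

Row s3 is strictly dominated by row s4 (-9>-11, -4>-6, -1>-5); eliminate s3.
Column III is strictly dominated by I for the goalkeeper (-9<-7, -7<-3, -9<-1); eliminate III.
Row s1 is strictly dominated by row s2 (-7>-9, -6>-10); eliminate s1.
Column II is strictly dominated by I for the goalkeeper (-7<-6, -9<-4); eliminate II.
Row s4 is strictly dominated by row s2 (-7>-9); eliminate s4.
Only (s2, I) remains, with payoff -7.

-7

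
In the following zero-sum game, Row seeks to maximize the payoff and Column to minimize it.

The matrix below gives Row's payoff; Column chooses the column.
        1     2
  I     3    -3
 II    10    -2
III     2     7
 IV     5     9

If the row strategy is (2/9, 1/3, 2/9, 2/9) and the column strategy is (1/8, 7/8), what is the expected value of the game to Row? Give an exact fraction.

95/36

Against (1/8, 7/8), each row's expected payoff is I: -9/4; II: -1/2; III: 51/8; IV: 17/2.
Taking the (2/9, 1/3, 2/9, 2/9)-weighted average: (2/9)·(-9/4) + (1/3)·(-1/2) + (2/9)·(51/8) + (2/9)·(17/2) = 95/36.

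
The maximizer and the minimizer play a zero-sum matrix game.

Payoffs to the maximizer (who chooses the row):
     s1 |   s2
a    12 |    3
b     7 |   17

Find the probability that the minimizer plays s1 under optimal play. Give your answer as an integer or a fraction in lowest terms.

Row minima are 3 and 7, so the maximizer's maximin is 7; column maxima are 12 and 17, so the minimizer's minimax is 12. These differ, so the equilibrium is in mixed strategies.
Let the minimizer play s1 with probability q. The maximizer is indifferent when 12q + 3(1−q) = 7q + 17(1−q), giving q = 14/19.

14/19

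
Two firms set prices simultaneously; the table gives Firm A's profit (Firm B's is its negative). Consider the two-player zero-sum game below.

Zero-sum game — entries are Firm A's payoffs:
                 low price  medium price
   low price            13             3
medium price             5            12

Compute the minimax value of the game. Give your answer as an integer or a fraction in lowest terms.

141/17

Row minima are 3 and 5, so Firm A's maximin is 5; column maxima are 13 and 12, so Firm B's minimax is 12. These differ, so the equilibrium is in mixed strategies.
Let Firm A play low price with probability p. Firm B is indifferent when 13p + 5(1−p) = 3p + 12(1−p), giving p = 7/17.
Let Firm B play low price with probability q. Firm A is indifferent when 13q + 3(1−q) = 5q + 12(1−q), giving q = 9/17.
The value is 13·(9/17) + (3)·(8/17) = 141/17.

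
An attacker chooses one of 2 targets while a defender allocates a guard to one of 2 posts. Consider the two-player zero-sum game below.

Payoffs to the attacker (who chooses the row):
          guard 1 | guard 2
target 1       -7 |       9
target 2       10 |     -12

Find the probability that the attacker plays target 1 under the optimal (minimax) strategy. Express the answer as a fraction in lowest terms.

Row minima are -7 and -12, so the attacker's maximin is -7; column maxima are 10 and 9, so the defender's minimax is 9. These differ, so the equilibrium is in mixed strategies.
Let the attacker play target 1 with probability p. The defender is indifferent when −7p + 10(1−p) = 9p − 12(1−p), giving p = 11/19.

11/19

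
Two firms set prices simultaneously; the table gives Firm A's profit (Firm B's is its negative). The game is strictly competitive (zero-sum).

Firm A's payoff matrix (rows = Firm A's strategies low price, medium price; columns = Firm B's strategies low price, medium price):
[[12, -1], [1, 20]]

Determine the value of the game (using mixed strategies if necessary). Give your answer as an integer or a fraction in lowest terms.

241/32

Row minima are -1 and 1, so Firm A's maximin is 1; column maxima are 12 and 20, so Firm B's minimax is 12. These differ, so the equilibrium is in mixed strategies.
Let Firm A play low price with probability p. Firm B is indifferent when 12p + (1−p) = −p + 20(1−p), giving p = 19/32.
Let Firm B play low price with probability q. Firm A is indifferent when 12q − (1−q) = q + 20(1−q), giving q = 21/32.
The value is 12·(21/32) + (-1)·(11/32) = 241/32.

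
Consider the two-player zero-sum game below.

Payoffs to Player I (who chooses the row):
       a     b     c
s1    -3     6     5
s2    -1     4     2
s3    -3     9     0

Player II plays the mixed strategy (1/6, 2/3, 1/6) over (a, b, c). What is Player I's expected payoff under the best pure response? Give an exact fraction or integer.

11/2

s1: (-3)·(1/6) + (6)·(2/3) + (5)·(1/6) = 13/3.
s2: (-1)·(1/6) + (4)·(2/3) + (2)·(1/6) = 17/6.
s3: (-3)·(1/6) + (9)·(2/3) + (0)·(1/6) = 11/2.
The best pure response is s3 with expected payoff 11/2.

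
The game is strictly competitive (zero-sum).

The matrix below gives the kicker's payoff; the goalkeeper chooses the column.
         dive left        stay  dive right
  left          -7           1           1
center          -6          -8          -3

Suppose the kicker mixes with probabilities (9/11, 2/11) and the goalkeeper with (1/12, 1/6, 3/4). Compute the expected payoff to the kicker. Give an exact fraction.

-31/66

Against (1/12, 1/6, 3/4), each row's expected payoff is left: 1/3; center: -49/12.
Taking the (9/11, 2/11)-weighted average: (9/11)·(1/3) + (2/11)·(-49/12) = -31/66.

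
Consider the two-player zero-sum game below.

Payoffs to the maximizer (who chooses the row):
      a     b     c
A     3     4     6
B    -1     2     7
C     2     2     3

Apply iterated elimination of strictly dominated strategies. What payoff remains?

Row C is strictly dominated by row A (3>2, 4>2, 6>3); eliminate C.
Column b is strictly dominated by a for the minimizer (3<4, -1<2); eliminate b.
Column c is strictly dominated by a for the minimizer (3<6, -1<7); eliminate c.
Row B is strictly dominated by row A (3>-1); eliminate B.
Only (A, a) remains, with payoff 3.

3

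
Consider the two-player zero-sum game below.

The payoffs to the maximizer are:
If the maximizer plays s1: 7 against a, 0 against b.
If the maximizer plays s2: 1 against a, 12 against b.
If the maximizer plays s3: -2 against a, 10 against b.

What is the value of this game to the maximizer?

14/3

Row s3 is strictly dominated by row s2, so the maximizer never plays it.
The remaining 2×2 game on (s1, s2) × (a, b) has no saddle point. Let the maximizer play s1 with probability p; indifference gives 7p + (1−p) = 12(1−p), so p = 11/18.
Similarly the minimizer's optimal q on a is 2/3, and the value is 7·(2/3) + (0)·(1/3) = 14/3.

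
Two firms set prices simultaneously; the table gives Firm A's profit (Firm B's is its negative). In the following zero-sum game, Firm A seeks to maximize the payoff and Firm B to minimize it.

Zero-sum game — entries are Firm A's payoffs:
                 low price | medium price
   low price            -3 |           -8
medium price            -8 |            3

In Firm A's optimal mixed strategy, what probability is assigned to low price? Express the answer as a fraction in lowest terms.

Row minima are -8 and -8, so Firm A's maximin is -8; column maxima are -3 and 3, so Firm B's minimax is -3. These differ, so the equilibrium is in mixed strategies.
Let Firm A play low price with probability p. Firm B is indifferent when −3p − 8(1−p) = −8p + 3(1−p), giving p = 11/16.

11/16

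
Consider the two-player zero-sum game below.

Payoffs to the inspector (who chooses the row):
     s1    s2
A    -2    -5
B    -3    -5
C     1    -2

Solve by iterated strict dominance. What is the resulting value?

-2

Row B is strictly dominated by row C (1>-3, -2>-5); eliminate B.
Column s1 is strictly dominated by s2 for the inspectee (-5<-2, -2<1); eliminate s1.
Row A is strictly dominated by row C (-2>-5); eliminate A.
Only (C, s2) remains, with payoff -2.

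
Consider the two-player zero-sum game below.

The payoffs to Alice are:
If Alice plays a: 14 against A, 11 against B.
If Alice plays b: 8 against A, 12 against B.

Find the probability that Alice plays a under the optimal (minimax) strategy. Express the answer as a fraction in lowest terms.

Row minima are 11 and 8, so Alice's maximin is 11; column maxima are 14 and 12, so Bob's minimax is 12. These differ, so the equilibrium is in mixed strategies.
Let Alice play a with probability p. Bob is indifferent when 14p + 8(1−p) = 11p + 12(1−p), giving p = 4/7.

4/7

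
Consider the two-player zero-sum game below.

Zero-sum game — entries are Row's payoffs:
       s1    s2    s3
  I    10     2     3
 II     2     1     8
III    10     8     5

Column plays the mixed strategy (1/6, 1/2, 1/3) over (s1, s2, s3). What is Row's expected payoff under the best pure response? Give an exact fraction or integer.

I: (10)·(1/6) + (2)·(1/2) + (3)·(1/3) = 11/3.
II: (2)·(1/6) + (1)·(1/2) + (8)·(1/3) = 7/2.
III: (10)·(1/6) + (8)·(1/2) + (5)·(1/3) = 22/3.
The best pure response is III with expected payoff 22/3.

22/3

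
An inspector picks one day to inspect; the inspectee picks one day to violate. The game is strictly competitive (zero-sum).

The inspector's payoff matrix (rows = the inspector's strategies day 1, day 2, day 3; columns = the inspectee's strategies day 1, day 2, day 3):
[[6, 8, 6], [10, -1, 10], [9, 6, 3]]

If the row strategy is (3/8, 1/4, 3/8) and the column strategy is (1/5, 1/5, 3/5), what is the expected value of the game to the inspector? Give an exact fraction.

Against (1/5, 1/5, 3/5), each row's expected payoff is day 1: 32/5; day 2: 39/5; day 3: 24/5.
Taking the (3/8, 1/4, 3/8)-weighted average: (3/8)·(32/5) + (1/4)·(39/5) + (3/8)·(24/5) = 123/20.

123/20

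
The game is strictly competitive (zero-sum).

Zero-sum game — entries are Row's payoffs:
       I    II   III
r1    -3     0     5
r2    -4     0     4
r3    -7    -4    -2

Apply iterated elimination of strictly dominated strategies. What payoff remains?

Row r3 is strictly dominated by row r1 (-3>-7, 0>-4, 5>-2); eliminate r3.
Column II is strictly dominated by I for Column (-3<0, -4<0); eliminate II.
Column III is strictly dominated by I for Column (-3<5, -4<4); eliminate III.
Row r2 is strictly dominated by row r1 (-3>-4); eliminate r2.
Only (r1, I) remains, with payoff -3.

-3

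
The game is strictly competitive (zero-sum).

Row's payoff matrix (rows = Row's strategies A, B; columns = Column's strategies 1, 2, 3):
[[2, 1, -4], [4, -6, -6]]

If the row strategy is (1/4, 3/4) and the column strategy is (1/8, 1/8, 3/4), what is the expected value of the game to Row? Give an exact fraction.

Against (1/8, 1/8, 3/4), each row's expected payoff is A: -21/8; B: -19/4.
Taking the (1/4, 3/4)-weighted average: (1/4)·(-21/8) + (3/4)·(-19/4) = -135/32.

-135/32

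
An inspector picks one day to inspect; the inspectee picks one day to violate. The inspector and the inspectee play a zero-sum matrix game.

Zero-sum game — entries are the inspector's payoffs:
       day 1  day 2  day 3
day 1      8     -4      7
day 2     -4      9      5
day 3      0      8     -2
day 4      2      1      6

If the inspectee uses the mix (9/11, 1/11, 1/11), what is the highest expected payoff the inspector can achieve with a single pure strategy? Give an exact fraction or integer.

day 1: (8)·(9/11) + (-4)·(1/11) + (7)·(1/11) = 75/11.
day 2: (-4)·(9/11) + (9)·(1/11) + (5)·(1/11) = -2.
day 3: (0)·(9/11) + (8)·(1/11) + (-2)·(1/11) = 6/11.
day 4: (2)·(9/11) + (1)·(1/11) + (6)·(1/11) = 25/11.
The best pure response is day 1 with expected payoff 75/11.

75/11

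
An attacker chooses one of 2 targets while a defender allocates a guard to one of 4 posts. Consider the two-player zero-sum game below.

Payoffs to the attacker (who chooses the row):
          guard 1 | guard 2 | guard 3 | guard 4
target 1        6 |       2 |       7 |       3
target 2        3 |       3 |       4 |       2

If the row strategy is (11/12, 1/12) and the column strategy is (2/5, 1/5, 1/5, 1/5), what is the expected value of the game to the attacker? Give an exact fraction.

Against (2/5, 1/5, 1/5, 1/5), each row's expected payoff is target 1: 24/5; target 2: 3.
Taking the (11/12, 1/12)-weighted average: (11/12)·(24/5) + (1/12)·(3) = 93/20.

93/20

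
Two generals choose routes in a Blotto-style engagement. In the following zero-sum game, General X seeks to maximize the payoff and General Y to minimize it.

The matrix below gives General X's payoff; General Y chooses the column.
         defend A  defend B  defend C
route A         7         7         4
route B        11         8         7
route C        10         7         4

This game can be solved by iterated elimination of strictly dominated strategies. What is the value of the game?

Column defend A is strictly dominated by defend C for General Y (4<7, 7<11, 4<10); eliminate defend A.
Column defend B is strictly dominated by defend C for General Y (4<7, 7<8, 4<7); eliminate defend B.
Row route C is strictly dominated by row route B (7>4); eliminate route C.
Row route A is strictly dominated by row route B (7>4); eliminate route A.
Only (route B, defend C) remains, with payoff 7.

7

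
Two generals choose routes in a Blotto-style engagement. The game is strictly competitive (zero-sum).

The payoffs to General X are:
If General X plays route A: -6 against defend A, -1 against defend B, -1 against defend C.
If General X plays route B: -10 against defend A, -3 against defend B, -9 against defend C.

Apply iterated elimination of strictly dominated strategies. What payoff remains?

-6

Row route B is strictly dominated by row route A (-6>-10, -1>-3, -1>-9); eliminate route B.
Column defend C is strictly dominated by defend A for General Y (-6<-1); eliminate defend C.
Column defend B is strictly dominated by defend A for General Y (-6<-1); eliminate defend B.
Only (route A, defend A) remains, with payoff -6.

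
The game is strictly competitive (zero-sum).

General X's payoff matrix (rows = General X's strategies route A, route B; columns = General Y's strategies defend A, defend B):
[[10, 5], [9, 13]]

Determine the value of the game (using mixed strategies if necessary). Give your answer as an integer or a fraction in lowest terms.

Row minima are 5 and 9, so General X's maximin is 9; column maxima are 10 and 13, so General Y's minimax is 10. These differ, so the equilibrium is in mixed strategies.
Let General X play route A with probability p. General Y is indifferent when 10p + 9(1−p) = 5p + 13(1−p), giving p = 4/9.
Let General Y play defend A with probability q. General X is indifferent when 10q + 5(1−q) = 9q + 13(1−q), giving q = 8/9.
The value is 10·(8/9) + (5)·(1/9) = 85/9.

85/9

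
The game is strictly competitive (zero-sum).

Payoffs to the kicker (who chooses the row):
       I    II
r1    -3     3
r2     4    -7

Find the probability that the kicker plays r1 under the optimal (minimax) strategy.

11/17

Row minima are -3 and -7, so the kicker's maximin is -3; column maxima are 4 and 3, so the goalkeeper's minimax is 3. These differ, so the equilibrium is in mixed strategies.
Let the kicker play r1 with probability p. The goalkeeper is indifferent when −3p + 4(1−p) = 3p − 7(1−p), giving p = 11/17.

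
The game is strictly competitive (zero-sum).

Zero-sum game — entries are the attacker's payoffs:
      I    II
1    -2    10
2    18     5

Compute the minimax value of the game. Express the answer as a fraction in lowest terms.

Row minima are -2 and 5, so the attacker's maximin is 5; column maxima are 18 and 10, so the defender's minimax is 10. These differ, so the equilibrium is in mixed strategies.
Let the attacker play 1 with probability p. The defender is indifferent when −2p + 18(1−p) = 10p + 5(1−p), giving p = 13/25.
Let the defender play I with probability q. The attacker is indifferent when −2q + 10(1−q) = 18q + 5(1−q), giving q = 1/5.
The value is -2·(1/5) + (10)·(4/5) = 38/5.

38/5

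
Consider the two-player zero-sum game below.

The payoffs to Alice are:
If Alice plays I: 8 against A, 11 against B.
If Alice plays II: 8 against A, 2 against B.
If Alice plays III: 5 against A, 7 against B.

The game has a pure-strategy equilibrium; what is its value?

Row minima: 8, 2, 5 → Alice's maximin is 8.
Column maxima: 8, 11 → Bob's minimax is 8.
They coincide at (I, A), so the value is 8.

8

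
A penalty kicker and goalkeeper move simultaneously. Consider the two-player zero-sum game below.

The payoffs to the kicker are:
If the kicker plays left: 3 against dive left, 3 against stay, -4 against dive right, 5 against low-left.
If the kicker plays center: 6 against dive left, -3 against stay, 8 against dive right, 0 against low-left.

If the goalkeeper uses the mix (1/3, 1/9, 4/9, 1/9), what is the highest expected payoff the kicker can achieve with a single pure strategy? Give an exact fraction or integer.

left: (3)·(1/3) + (3)·(1/9) + (-4)·(4/9) + (5)·(1/9) = 1/9.
center: (6)·(1/3) + (-3)·(1/9) + (8)·(4/9) + (0)·(1/9) = 47/9.
The best pure response is center with expected payoff 47/9.

47/9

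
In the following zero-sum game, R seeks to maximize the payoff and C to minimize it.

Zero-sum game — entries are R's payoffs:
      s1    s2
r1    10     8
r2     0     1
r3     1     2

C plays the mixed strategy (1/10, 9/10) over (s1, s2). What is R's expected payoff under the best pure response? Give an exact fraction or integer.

41/5

r1: (10)·(1/10) + (8)·(9/10) = 41/5.
r2: (0)·(1/10) + (1)·(9/10) = 9/10.
r3: (1)·(1/10) + (2)·(9/10) = 19/10.
The best pure response is r1 with expected payoff 41/5.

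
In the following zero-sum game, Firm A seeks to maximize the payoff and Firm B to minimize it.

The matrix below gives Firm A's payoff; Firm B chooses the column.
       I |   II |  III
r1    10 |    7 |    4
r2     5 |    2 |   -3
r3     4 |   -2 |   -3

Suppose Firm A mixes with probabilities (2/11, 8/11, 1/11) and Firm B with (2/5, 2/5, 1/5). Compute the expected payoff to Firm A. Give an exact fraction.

Against (2/5, 2/5, 1/5), each row's expected payoff is r1: 38/5; r2: 11/5; r3: 1/5.
Taking the (2/11, 8/11, 1/11)-weighted average: (2/11)·(38/5) + (8/11)·(11/5) + (1/11)·(1/5) = 3.

3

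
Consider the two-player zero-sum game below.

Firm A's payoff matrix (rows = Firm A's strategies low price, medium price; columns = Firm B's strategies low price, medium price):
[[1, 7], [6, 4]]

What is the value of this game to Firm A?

19/4

Row minima are 1 and 4, so Firm A's maximin is 4; column maxima are 6 and 7, so Firm B's minimax is 6. These differ, so the equilibrium is in mixed strategies.
Let Firm A play low price with probability p. Firm B is indifferent when p + 6(1−p) = 7p + 4(1−p), giving p = 1/4.
Let Firm B play low price with probability q. Firm A is indifferent when q + 7(1−q) = 6q + 4(1−q), giving q = 3/8.
The value is 1·(3/8) + (7)·(5/8) = 19/4.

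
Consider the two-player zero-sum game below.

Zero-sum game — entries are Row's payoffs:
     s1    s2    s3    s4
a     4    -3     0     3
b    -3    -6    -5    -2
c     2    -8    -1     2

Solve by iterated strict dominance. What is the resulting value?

-3

Column s3 is strictly dominated by s2 for Column (-3<0, -6<-5, -8<-1); eliminate s3.
Column s1 is strictly dominated by s2 for Column (-3<4, -6<-3, -8<2); eliminate s1.
Column s4 is strictly dominated by s2 for Column (-3<3, -6<-2, -8<2); eliminate s4.
Row b is strictly dominated by row a (-3>-6); eliminate b.
Row c is strictly dominated by row a (-3>-8); eliminate c.
Only (a, s2) remains, with payoff -3.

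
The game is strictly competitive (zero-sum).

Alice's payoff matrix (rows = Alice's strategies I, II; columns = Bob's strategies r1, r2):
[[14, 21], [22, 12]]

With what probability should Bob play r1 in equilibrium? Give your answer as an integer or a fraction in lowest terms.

9/17

Row minima are 14 and 12, so Alice's maximin is 14; column maxima are 22 and 21, so Bob's minimax is 21. These differ, so the equilibrium is in mixed strategies.
Let Bob play r1 with probability q. Alice is indifferent when 14q + 21(1−q) = 22q + 12(1−q), giving q = 9/17.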